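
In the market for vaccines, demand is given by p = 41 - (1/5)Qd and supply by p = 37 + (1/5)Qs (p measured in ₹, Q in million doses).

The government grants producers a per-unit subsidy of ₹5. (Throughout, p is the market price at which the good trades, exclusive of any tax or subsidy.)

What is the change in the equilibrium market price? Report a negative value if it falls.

Original equilibrium: 205 - 5p = 5p - 185 gives 390 = 10p, so p = 39 and Q = 10.
Since sellers receive the price plus the subsidy, the effective supply curve becomes Qs = 5p - 160.
Clearing the new market: 205 - 5p = 5p - 160, so p = 36.5 and Q = 22.5.
Δp = 36.5 − 39 = -2.5.

-2.5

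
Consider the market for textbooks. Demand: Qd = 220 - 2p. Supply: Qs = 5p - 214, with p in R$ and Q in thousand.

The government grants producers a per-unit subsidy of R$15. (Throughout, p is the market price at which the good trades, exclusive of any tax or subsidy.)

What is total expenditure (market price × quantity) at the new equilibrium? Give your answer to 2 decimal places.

6022.41

Solve the original market: 220 - 2p = 5p - 214, hence p = 62 and Q = 96.
Since sellers receive the price plus the subsidy, the effective supply curve becomes Qs = 5p - 139.
New equilibrium: 220 - 2p = 5p - 139 ⇒ 359 = 7p ⇒ p = 359/7 ≈ 51.2857, Q = 822/7 ≈ 117.4286.
New expenditure = 51.2857 × 117.4286 = 6022.41.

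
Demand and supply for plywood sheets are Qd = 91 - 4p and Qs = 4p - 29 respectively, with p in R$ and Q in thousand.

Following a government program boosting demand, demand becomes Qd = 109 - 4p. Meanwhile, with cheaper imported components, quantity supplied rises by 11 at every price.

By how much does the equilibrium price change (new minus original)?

Initially, 91 - 4p = 4p - 29, so 120 = 8p and p = 15, Q = 31.
The shock moves the curves to Qd = 109 - 4p and Qs = 4p - 18.
Clearing the new market: 109 - 4p = 4p - 18, so p = 15.875 and Q = 45.5.
Δp = 15.875 − 15 = +0.875.

+0.875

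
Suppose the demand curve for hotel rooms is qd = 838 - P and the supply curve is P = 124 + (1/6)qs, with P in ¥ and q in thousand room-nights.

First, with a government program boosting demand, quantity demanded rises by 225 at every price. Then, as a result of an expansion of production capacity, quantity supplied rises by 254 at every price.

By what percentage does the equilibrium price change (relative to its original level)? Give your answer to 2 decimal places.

Initially, 838 - P = 6P - 744, so 1582 = 7P and P = 226, q = 612.
The new curves are qd = 1063 - P (demand) and qs = 6P - 490 (supply).
New equilibrium: 1063 - P = 6P - 490 ⇒ 1553 = 7P ⇒ P = 1553/7 ≈ 221.8571, q = 5888/7 ≈ 841.1429.
%ΔP = (221.8571 − 226) / 226 × 100 = -1.83%.

-1.83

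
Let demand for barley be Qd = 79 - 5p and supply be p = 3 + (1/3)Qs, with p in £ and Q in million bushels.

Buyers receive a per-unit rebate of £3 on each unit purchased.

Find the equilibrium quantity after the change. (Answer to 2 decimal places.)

Solve the original market: 79 - 5p = 3p - 9, hence p = 11 and Q = 24.
Since buyers' out-of-pocket price is the market price minus the rebate, the effective demand curve becomes Qd = 94 - 5p.
Equate the new curves: 94 - 5p = 3p - 9, giving 103 = 8p, p = 12.875, Q = 29.625.

29.63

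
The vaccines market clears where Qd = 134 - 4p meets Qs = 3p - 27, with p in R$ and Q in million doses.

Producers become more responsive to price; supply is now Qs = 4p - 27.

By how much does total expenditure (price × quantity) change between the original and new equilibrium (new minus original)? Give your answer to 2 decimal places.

+110.69

Original equilibrium: 134 - 4p = 3p - 27 gives 161 = 7p, so p = 23 and Q = 42.
The new curves are Qd = 134 - 4p (demand) and Qs = 4p - 27 (supply).
Clearing the new market: 134 - 4p = 4p - 27, so p = 20.125 and Q = 53.5.
Expenditure moves from 23×42 = 966 to 20.125×53.5 = 1076.6875; change = +110.69.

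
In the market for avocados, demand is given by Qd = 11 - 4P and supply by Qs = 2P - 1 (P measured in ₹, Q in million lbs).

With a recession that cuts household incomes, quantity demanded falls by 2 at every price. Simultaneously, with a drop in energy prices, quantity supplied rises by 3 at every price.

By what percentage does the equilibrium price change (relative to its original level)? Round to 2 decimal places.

Before the shock: 11 - 4P = 2P - 1 ⇒ 12 = 6P ⇒ P = 2, Q = 3.
The shock moves the curves to Qd = 9 - 4P and Qs = 2P + 2.
Setting them equal: 9 - 4P = 2P + 2 → 7 = 6P, so P = 7/6 ≈ 1.1667 and Q = 13/3 ≈ 4.3333.
%ΔP = (1.1667 − 2) / 2 × 100 = -41.67%.

-41.67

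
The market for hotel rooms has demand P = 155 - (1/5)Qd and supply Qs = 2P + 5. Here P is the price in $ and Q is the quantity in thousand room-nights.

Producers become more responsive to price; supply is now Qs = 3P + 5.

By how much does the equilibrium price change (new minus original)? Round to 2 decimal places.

Before the shock: 775 - 5P = 2P + 5 ⇒ 770 = 7P ⇒ P = 110, Q = 225.
After the shift, demand is Qd = 775 - 5P and supply is Qs = 3P + 5.
Clearing the new market: 775 - 5P = 3P + 5, so P = 96.25 and Q = 293.75.
ΔP = 96.25 − 110 = -13.75.

-13.75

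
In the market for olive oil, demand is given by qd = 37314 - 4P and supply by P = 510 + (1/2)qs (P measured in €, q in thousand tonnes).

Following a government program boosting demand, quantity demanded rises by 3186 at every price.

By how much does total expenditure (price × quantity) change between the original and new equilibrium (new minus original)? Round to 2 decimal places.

+13592538.00

Solve the original market: 37314 - 4P = 2P - 1020, hence P = 6389 and q = 11758.
After the shift, demand is qd = 40500 - 4P and supply is qs = 2P - 1020.
Setting them equal: 40500 - 4P = 2P - 1020 → 41520 = 6P, so P = 6920 and q = 12820.
Expenditure moves from 6389×11758 = 75121862 to 6920×12820 = 88714400; change = +13592538.00.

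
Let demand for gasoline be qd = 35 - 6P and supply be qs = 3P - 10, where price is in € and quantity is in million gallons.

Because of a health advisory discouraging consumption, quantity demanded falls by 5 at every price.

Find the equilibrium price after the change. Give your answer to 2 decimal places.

4.44

Solve the original market: 35 - 6P = 3P - 10, hence P = 5 and q = 5.
The new curves are qd = 30 - 6P (demand) and qs = 3P - 10 (supply).
Equate the new curves: 30 - 6P = 3P - 10, giving 40 = 9P, P = 40/9 ≈ 4.4444, q = 10/3 ≈ 3.3333.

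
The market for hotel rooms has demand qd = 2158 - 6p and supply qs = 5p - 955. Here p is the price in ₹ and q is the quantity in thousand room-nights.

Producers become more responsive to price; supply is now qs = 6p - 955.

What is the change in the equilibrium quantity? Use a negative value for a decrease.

Solve the original market: 2158 - 6p = 5p - 955, hence p = 283 and q = 460.
After the shift, demand is qd = 2158 - 6p and supply is qs = 6p - 955.
Equate the new curves: 2158 - 6p = 6p - 955, giving 3113 = 12p, p = 3113/12 ≈ 259.4167, q = 601.5.
Δq = 601.5 − 460 = +141.5.

+141.5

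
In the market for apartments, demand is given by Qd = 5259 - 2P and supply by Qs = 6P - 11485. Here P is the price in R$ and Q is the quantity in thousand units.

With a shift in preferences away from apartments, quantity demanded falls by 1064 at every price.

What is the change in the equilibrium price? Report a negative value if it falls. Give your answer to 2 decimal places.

Initially, 5259 - 2P = 6P - 11485, so 16744 = 8P and P = 2093, Q = 1073.
With the change applied: demand Qd = 4195 - 2P, supply Qs = 6P - 11485.
Setting them equal: 4195 - 2P = 6P - 11485 → 15680 = 8P, so P = 1960 and Q = 275.
ΔP = 1960 − 2093 = -133.00.

-133.00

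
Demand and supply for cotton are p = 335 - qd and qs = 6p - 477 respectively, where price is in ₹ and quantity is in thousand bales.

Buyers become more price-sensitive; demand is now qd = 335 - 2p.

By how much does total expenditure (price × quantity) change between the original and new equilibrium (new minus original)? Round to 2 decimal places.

-12006.00

Original equilibrium: 335 - p = 6p - 477 gives 812 = 7p, so p = 116 and q = 219.
With the change applied: demand qd = 335 - 2p, supply qs = 6p - 477.
Setting them equal: 335 - 2p = 6p - 477 → 812 = 8p, so p = 101.5 and q = 132.
Expenditure moves from 116×219 = 25404 to 101.5×132 = 13398; change = -12006.00.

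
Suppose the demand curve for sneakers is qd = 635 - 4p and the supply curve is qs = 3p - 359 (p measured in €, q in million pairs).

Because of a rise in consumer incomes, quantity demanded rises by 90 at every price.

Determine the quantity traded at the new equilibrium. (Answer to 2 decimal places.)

Initially, 635 - 4p = 3p - 359, so 994 = 7p and p = 142, q = 67.
After the shift, demand is qd = 725 - 4p and supply is qs = 3p - 359.
Clearing the new market: 725 - 4p = 3p - 359, so p = 1084/7 ≈ 154.8571 and q = 739/7 ≈ 105.5714.

105.57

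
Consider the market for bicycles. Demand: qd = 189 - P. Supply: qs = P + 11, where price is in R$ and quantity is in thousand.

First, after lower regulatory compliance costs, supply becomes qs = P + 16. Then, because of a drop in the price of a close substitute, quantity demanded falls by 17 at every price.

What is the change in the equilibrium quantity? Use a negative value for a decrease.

-6

Initially, 189 - P = P + 11, so 178 = 2P and P = 89, q = 100.
After the shift, demand is qd = 172 - P and supply is qs = P + 16.
Clearing the new market: 172 - P = P + 16, so P = 78 and q = 94.
Δq = 94 − 100 = -6.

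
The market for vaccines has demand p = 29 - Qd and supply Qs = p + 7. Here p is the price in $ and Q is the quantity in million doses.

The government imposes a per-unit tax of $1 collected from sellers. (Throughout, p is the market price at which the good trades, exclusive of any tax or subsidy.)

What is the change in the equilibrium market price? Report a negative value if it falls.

Before the shock: 29 - p = p + 7 ⇒ 22 = 2p ⇒ p = 11, Q = 18.
Since sellers keep the price net of the tax, the effective supply curve becomes Qs = p + 6.
Clearing the new market: 29 - p = p + 6, so p = 11.5 and Q = 17.5.
Δp = 11.5 − 11 = +0.5.

+0.5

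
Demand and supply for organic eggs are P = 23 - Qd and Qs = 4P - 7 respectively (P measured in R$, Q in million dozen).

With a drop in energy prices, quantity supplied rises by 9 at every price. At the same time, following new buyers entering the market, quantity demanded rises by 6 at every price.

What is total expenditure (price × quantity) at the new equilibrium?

127.44

Initially, 23 - P = 4P - 7, so 30 = 5P and P = 6, Q = 17.
The shock moves the curves to Qd = 29 - P and Qs = 4P + 2.
Equate the new curves: 29 - P = 4P + 2, giving 27 = 5P, P = 5.4, Q = 23.6.
New expenditure = 5.4 × 23.6 = 127.44.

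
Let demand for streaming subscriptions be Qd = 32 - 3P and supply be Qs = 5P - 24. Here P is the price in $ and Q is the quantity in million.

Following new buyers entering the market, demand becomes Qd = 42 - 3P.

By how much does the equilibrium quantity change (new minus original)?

+6.25

Before the shock: 32 - 3P = 5P - 24 ⇒ 56 = 8P ⇒ P = 7, Q = 11.
After the shift, demand is Qd = 42 - 3P and supply is Qs = 5P - 24.
Clearing the new market: 42 - 3P = 5P - 24, so P = 8.25 and Q = 17.25.
ΔQ = 17.25 − 11 = +6.25.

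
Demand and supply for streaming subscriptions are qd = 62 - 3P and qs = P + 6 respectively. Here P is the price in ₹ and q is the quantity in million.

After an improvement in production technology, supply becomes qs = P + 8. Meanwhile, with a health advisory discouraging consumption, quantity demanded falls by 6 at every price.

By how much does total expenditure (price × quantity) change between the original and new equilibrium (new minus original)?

Solve the original market: 62 - 3P = P + 6, hence P = 14 and q = 20.
With the change applied: demand qd = 56 - 3P, supply qs = P + 8.
Equate the new curves: 56 - 3P = P + 8, giving 48 = 4P, P = 12, q = 20.
Expenditure moves from 14×20 = 280 to 12×20 = 240; change = -40.

-40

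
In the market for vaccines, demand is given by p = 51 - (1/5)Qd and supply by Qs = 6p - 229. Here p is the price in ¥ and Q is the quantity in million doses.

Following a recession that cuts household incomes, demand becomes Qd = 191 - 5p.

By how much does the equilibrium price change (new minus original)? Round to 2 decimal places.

-5.82

Original equilibrium: 255 - 5p = 6p - 229 gives 484 = 11p, so p = 44 and Q = 35.
With the change applied: demand Qd = 191 - 5p, supply Qs = 6p - 229.
Setting them equal: 191 - 5p = 6p - 229 → 420 = 11p, so p = 420/11 ≈ 38.1818 and Q = 1/11 ≈ 0.0909.
Δp = 38.1818 − 44 = -5.82.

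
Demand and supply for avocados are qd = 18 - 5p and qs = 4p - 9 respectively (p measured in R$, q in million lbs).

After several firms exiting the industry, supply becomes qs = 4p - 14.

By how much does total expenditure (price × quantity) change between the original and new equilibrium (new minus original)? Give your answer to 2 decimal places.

Solve the original market: 18 - 5p = 4p - 9, hence p = 3 and q = 3.
After the shift, demand is qd = 18 - 5p and supply is qs = 4p - 14.
Equate the new curves: 18 - 5p = 4p - 14, giving 32 = 9p, p = 32/9 ≈ 3.5556, q = 2/9 ≈ 0.2222.
Expenditure moves from 3×3 = 9 to 3.5556×0.2222 = 0.7901; change = -8.21.

-8.21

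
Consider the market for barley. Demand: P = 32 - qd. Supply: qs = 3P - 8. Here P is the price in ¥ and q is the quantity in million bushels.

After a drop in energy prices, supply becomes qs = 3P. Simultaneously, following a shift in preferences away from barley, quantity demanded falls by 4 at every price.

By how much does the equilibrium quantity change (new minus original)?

-1

Before the shock: 32 - P = 3P - 8 ⇒ 40 = 4P ⇒ P = 10, q = 22.
The new curves are qd = 28 - P (demand) and qs = 3P (supply).
Equate the new curves: 28 - P = 3P, giving 28 = 4P, P = 7, q = 21.
Δq = 21 − 22 = -1.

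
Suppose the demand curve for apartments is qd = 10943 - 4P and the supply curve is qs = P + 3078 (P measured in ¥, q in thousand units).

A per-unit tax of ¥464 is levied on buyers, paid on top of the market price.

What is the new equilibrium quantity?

Original equilibrium: 10943 - 4P = P + 3078 gives 7865 = 5P, so P = 1573 and q = 4651.
Since buyers pay the price plus the tax, the effective demand curve becomes qd = 9087 - 4P.
Equate the new curves: 9087 - 4P = P + 3078, giving 6009 = 5P, P = 1201.8, q = 4279.8.

4279.8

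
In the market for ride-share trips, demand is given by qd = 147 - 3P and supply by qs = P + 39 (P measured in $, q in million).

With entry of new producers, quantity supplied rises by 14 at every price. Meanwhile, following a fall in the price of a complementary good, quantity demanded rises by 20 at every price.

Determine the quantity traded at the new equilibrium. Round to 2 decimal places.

Before the shock: 147 - 3P = P + 39 ⇒ 108 = 4P ⇒ P = 27, q = 66.
With the change applied: demand qd = 167 - 3P, supply qs = P + 53.
Equate the new curves: 167 - 3P = P + 53, giving 114 = 4P, P = 28.5, q = 81.5.

81.50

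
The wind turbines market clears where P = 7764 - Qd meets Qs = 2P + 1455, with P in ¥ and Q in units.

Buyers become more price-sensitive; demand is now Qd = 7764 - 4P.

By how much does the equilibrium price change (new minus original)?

Original equilibrium: 7764 - P = 2P + 1455 gives 6309 = 3P, so P = 2103 and Q = 5661.
The new curves are Qd = 7764 - 4P (demand) and Qs = 2P + 1455 (supply).
Equate the new curves: 7764 - 4P = 2P + 1455, giving 6309 = 6P, P = 1051.5, Q = 3558.
ΔP = 1051.5 − 2103 = -1051.5.

-1051.5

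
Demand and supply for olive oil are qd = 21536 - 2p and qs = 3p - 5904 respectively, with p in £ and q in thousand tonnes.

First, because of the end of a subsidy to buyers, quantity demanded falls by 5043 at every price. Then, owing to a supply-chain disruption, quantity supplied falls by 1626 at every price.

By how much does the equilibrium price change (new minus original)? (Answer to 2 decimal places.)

-683.40

Before the shock: 21536 - 2p = 3p - 5904 ⇒ 27440 = 5p ⇒ p = 5488, q = 10560.
After the shift, demand is qd = 16493 - 2p and supply is qs = 3p - 7530.
Equate the new curves: 16493 - 2p = 3p - 7530, giving 24023 = 5p, p = 4804.6, q = 6883.8.
Δp = 4804.6 − 5488 = -683.40.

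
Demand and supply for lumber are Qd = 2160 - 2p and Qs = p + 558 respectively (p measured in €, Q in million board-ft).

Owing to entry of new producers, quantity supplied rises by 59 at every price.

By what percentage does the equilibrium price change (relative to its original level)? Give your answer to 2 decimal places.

-3.68

Original equilibrium: 2160 - 2p = p + 558 gives 1602 = 3p, so p = 534 and Q = 1092.
After the shift, demand is Qd = 2160 - 2p and supply is Qs = p + 617.
Equate the new curves: 2160 - 2p = p + 617, giving 1543 = 3p, p = 1543/3 ≈ 514.3333, Q = 3394/3 ≈ 1131.3333.
%Δp = (514.3333 − 534) / 534 × 100 = -3.68%.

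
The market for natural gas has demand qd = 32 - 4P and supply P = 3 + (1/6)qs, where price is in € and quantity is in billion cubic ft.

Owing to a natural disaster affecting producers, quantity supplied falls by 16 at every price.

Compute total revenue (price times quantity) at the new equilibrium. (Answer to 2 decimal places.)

36.96

Original equilibrium: 32 - 4P = 6P - 18 gives 50 = 10P, so P = 5 and q = 12.
After the shift, demand is qd = 32 - 4P and supply is qs = 6P - 34.
Setting them equal: 32 - 4P = 6P - 34 → 66 = 10P, so P = 6.6 and q = 5.6.
New expenditure = 6.6 × 5.6 = 36.96.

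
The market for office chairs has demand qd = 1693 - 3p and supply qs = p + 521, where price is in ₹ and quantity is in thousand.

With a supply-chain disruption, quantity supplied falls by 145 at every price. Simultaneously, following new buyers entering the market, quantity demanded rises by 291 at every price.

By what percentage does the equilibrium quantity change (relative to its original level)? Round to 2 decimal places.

Solve the original market: 1693 - 3p = p + 521, hence p = 293 and q = 814.
After the shift, demand is qd = 1984 - 3p and supply is qs = p + 376.
Clearing the new market: 1984 - 3p = p + 376, so p = 402 and q = 778.
%Δq = (778 − 814) / 814 × 100 = -4.42%.

-4.42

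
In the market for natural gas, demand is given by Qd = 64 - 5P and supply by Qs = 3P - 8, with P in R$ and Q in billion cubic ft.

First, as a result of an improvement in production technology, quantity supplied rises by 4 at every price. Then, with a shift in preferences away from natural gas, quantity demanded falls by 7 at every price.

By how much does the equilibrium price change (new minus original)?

-1.375

Solve the original market: 64 - 5P = 3P - 8, hence P = 9 and Q = 19.
The new curves are Qd = 57 - 5P (demand) and Qs = 3P - 4 (supply).
New equilibrium: 57 - 5P = 3P - 4 ⇒ 61 = 8P ⇒ P = 7.625, Q = 18.875.
ΔP = 7.625 − 9 = -1.375.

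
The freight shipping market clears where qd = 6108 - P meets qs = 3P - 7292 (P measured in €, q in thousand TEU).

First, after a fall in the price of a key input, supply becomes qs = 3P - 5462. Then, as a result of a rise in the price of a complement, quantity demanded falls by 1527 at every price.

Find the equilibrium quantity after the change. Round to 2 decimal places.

Original equilibrium: 6108 - P = 3P - 7292 gives 13400 = 4P, so P = 3350 and q = 2758.
The shock moves the curves to qd = 4581 - P and qs = 3P - 5462.
Clearing the new market: 4581 - P = 3P - 5462, so P = 2510.75 and q = 2070.25.

2070.25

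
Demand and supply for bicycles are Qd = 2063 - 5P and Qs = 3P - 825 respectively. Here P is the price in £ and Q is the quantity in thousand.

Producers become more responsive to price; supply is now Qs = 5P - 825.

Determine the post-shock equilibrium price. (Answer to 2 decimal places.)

288.80

Initially, 2063 - 5P = 3P - 825, so 2888 = 8P and P = 361, Q = 258.
With the change applied: demand Qd = 2063 - 5P, supply Qs = 5P - 825.
Equate the new curves: 2063 - 5P = 5P - 825, giving 2888 = 10P, P = 288.8, Q = 619.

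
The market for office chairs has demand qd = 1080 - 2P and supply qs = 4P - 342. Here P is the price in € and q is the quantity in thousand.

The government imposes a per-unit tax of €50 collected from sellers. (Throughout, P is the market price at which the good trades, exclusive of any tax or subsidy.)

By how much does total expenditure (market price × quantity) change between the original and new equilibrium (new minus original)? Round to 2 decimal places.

+2177.78

Original equilibrium: 1080 - 2P = 4P - 342 gives 1422 = 6P, so P = 237 and q = 606.
Since sellers keep the price net of the tax, the effective supply curve becomes qs = 4P - 542.
Clearing the new market: 1080 - 2P = 4P - 542, so P = 811/3 ≈ 270.3333 and q = 1618/3 ≈ 539.3333.
Expenditure moves from 237×606 = 143622 to 270.3333×539.3333 = 145799.7778; change = +2177.78.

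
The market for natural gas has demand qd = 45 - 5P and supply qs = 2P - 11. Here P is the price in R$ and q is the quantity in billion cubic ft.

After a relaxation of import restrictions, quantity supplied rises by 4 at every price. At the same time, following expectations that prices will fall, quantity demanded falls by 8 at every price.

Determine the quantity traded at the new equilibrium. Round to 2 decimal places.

Initially, 45 - 5P = 2P - 11, so 56 = 7P and P = 8, q = 5.
With the change applied: demand qd = 37 - 5P, supply qs = 2P - 7.
New equilibrium: 37 - 5P = 2P - 7 ⇒ 44 = 7P ⇒ P = 44/7 ≈ 6.2857, q = 39/7 ≈ 5.5714.

5.57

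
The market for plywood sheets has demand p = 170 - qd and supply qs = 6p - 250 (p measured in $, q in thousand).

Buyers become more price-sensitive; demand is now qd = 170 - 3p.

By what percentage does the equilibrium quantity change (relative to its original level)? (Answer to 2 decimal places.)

Solve the original market: 170 - p = 6p - 250, hence p = 60 and q = 110.
With the change applied: demand qd = 170 - 3p, supply qs = 6p - 250.
Clearing the new market: 170 - 3p = 6p - 250, so p = 140/3 ≈ 46.6667 and q = 30.
%Δq = (30 − 110) / 110 × 100 = -72.73%.

-72.73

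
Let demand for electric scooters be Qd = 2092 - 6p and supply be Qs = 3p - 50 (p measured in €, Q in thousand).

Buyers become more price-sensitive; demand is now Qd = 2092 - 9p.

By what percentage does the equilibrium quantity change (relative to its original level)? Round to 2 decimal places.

-26.88

Solve the original market: 2092 - 6p = 3p - 50, hence p = 238 and Q = 664.
With the change applied: demand Qd = 2092 - 9p, supply Qs = 3p - 50.
Equate the new curves: 2092 - 9p = 3p - 50, giving 2142 = 12p, p = 178.5, Q = 485.5.
%ΔQ = (485.5 − 664) / 664 × 100 = -26.88%.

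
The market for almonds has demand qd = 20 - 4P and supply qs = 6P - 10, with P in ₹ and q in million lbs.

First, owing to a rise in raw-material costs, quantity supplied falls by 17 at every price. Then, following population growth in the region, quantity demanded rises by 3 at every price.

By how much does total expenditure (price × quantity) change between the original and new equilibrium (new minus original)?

-9

Solve the original market: 20 - 4P = 6P - 10, hence P = 3 and q = 8.
The shock moves the curves to qd = 23 - 4P and qs = 6P - 27.
Equate the new curves: 23 - 4P = 6P - 27, giving 50 = 10P, P = 5, q = 3.
Expenditure moves from 3×8 = 24 to 5×3 = 15; change = -9.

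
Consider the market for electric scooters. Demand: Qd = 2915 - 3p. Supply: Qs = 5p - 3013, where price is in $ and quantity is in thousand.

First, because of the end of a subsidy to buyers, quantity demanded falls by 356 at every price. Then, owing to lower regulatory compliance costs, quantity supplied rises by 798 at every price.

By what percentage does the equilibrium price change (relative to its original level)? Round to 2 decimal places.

Initially, 2915 - 3p = 5p - 3013, so 5928 = 8p and p = 741, Q = 692.
After the shift, demand is Qd = 2559 - 3p and supply is Qs = 5p - 2215.
Clearing the new market: 2559 - 3p = 5p - 2215, so p = 596.75 and Q = 768.75.
%Δp = (596.75 − 741) / 741 × 100 = -19.47%.

-19.47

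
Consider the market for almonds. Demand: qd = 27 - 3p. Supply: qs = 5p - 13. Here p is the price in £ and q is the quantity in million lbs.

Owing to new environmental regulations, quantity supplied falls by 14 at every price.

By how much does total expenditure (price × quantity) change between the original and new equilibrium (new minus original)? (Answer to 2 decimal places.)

-14.44

Solve the original market: 27 - 3p = 5p - 13, hence p = 5 and q = 12.
The new curves are qd = 27 - 3p (demand) and qs = 5p - 27 (supply).
Setting them equal: 27 - 3p = 5p - 27 → 54 = 8p, so p = 6.75 and q = 6.75.
Expenditure moves from 5×12 = 60 to 6.75×6.75 = 45.5625; change = -14.44.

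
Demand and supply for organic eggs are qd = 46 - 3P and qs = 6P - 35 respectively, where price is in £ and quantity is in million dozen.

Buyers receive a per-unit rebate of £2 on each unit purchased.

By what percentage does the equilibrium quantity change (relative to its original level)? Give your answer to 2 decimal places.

Before the shock: 46 - 3P = 6P - 35 ⇒ 81 = 9P ⇒ P = 9, q = 19.
Since buyers' out-of-pocket price is the market price minus the rebate, the effective demand curve becomes qd = 52 - 3P.
Setting them equal: 52 - 3P = 6P - 35 → 87 = 9P, so P = 29/3 ≈ 9.6667 and q = 23.
%Δq = (23 − 19) / 19 × 100 = +21.05%.

+21.05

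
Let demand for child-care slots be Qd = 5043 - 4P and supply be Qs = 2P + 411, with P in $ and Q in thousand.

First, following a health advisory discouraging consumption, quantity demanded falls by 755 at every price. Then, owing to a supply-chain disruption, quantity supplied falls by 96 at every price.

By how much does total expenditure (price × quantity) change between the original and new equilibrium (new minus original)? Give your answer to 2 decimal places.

-423748.11

Initially, 5043 - 4P = 2P + 411, so 4632 = 6P and P = 772, Q = 1955.
The shock moves the curves to Qd = 4288 - 4P and Qs = 2P + 315.
Clearing the new market: 4288 - 4P = 2P + 315, so P = 3973/6 ≈ 662.1667 and Q = 4918/3 ≈ 1639.3333.
Expenditure moves from 772×1955 = 1509260 to 662.1667×1639.3333 = 1085511.8889; change = -423748.11.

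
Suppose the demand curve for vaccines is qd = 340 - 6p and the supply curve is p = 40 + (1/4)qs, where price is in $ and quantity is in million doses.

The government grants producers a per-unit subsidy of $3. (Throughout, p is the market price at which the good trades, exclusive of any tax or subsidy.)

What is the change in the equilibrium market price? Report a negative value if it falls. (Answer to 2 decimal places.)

-1.20

Before the shock: 340 - 6p = 4p - 160 ⇒ 500 = 10p ⇒ p = 50, q = 40.
Since sellers receive the price plus the subsidy, the effective supply curve becomes qs = 4p - 148.
Equate the new curves: 340 - 6p = 4p - 148, giving 488 = 10p, p = 48.8, q = 47.2.
Δp = 48.8 − 50 = -1.20.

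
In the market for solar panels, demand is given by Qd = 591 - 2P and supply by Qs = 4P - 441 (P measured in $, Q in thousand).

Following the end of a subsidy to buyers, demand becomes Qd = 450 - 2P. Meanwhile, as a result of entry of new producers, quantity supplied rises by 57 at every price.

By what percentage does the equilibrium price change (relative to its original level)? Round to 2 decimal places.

-19.19

Original equilibrium: 591 - 2P = 4P - 441 gives 1032 = 6P, so P = 172 and Q = 247.
The new curves are Qd = 450 - 2P (demand) and Qs = 4P - 384 (supply).
Equate the new curves: 450 - 2P = 4P - 384, giving 834 = 6P, P = 139, Q = 172.
%ΔP = (139 − 172) / 172 × 100 = -19.19%.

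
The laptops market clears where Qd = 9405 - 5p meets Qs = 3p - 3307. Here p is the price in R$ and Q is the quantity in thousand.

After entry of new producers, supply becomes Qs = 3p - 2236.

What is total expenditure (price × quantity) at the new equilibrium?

3098506.796875

Before the shock: 9405 - 5p = 3p - 3307 ⇒ 12712 = 8p ⇒ p = 1589, Q = 1460.
After the shift, demand is Qd = 9405 - 5p and supply is Qs = 3p - 2236.
New equilibrium: 9405 - 5p = 3p - 2236 ⇒ 11641 = 8p ⇒ p = 1455.125, Q = 2129.375.
New expenditure = 1455.125 × 2129.375 = 3098506.796875.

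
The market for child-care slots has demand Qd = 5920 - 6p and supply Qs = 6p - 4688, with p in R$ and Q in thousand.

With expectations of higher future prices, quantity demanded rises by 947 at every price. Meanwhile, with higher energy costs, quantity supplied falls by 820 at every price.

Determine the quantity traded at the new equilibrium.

679.5

Initially, 5920 - 6p = 6p - 4688, so 10608 = 12p and p = 884, Q = 616.
The new curves are Qd = 6867 - 6p (demand) and Qs = 6p - 5508 (supply).
Clearing the new market: 6867 - 6p = 6p - 5508, so p = 1031.25 and Q = 679.5.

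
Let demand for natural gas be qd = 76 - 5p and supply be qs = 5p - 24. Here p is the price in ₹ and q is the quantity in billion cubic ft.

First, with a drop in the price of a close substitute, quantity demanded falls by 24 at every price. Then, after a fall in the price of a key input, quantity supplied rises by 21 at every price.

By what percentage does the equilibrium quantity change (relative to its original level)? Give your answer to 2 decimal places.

Solve the original market: 76 - 5p = 5p - 24, hence p = 10 and q = 26.
After the shift, demand is qd = 52 - 5p and supply is qs = 5p - 3.
Clearing the new market: 52 - 5p = 5p - 3, so p = 5.5 and q = 24.5.
%Δq = (24.5 − 26) / 26 × 100 = -5.77%.

-5.77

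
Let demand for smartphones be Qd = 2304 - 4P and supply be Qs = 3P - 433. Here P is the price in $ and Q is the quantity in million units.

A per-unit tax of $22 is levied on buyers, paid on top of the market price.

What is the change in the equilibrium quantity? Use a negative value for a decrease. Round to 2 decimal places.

Original equilibrium: 2304 - 4P = 3P - 433 gives 2737 = 7P, so P = 391 and Q = 740.
Since buyers pay the price plus the tax, the effective demand curve becomes Qd = 2216 - 4P.
Equate the new curves: 2216 - 4P = 3P - 433, giving 2649 = 7P, P = 2649/7 ≈ 378.4286, Q = 4916/7 ≈ 702.2857.
ΔQ = 702.2857 − 740 = -37.71.

-37.71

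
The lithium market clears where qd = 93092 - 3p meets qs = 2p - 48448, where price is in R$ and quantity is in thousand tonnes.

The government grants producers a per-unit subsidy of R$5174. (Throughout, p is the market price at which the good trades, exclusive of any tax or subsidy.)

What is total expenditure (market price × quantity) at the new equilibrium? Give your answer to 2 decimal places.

Solve the original market: 93092 - 3p = 2p - 48448, hence p = 28308 and q = 8168.
Since sellers receive the price plus the subsidy, the effective supply curve becomes qs = 2p - 38100.
Setting them equal: 93092 - 3p = 2p - 38100 → 131192 = 5p, so p = 26238.4 and q = 14376.8.
New expenditure = 26238.4 × 14376.8 = 377224229.12.

377224229.12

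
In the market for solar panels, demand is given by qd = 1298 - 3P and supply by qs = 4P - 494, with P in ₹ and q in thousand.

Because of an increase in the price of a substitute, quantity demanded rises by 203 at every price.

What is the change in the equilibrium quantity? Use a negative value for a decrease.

+116

Solve the original market: 1298 - 3P = 4P - 494, hence P = 256 and q = 530.
The shock moves the curves to qd = 1501 - 3P and qs = 4P - 494.
Setting them equal: 1501 - 3P = 4P - 494 → 1995 = 7P, so P = 285 and q = 646.
Δq = 646 − 530 = +116.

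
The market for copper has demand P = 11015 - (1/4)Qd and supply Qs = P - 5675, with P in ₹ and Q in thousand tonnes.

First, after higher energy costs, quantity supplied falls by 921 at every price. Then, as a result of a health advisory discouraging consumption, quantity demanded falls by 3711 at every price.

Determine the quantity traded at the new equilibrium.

2793

Solve the original market: 44060 - 4P = P - 5675, hence P = 9947 and Q = 4272.
The shock moves the curves to Qd = 40349 - 4P and Qs = P - 6596.
New equilibrium: 40349 - 4P = P - 6596 ⇒ 46945 = 5P ⇒ P = 9389, Q = 2793.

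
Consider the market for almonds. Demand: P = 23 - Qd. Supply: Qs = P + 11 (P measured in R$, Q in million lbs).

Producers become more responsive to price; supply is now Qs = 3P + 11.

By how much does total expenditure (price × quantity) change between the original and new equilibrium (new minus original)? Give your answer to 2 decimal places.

-42.00

Original equilibrium: 23 - P = P + 11 gives 12 = 2P, so P = 6 and Q = 17.
With the change applied: demand Qd = 23 - P, supply Qs = 3P + 11.
Equate the new curves: 23 - P = 3P + 11, giving 12 = 4P, P = 3, Q = 20.
Expenditure moves from 6×17 = 102 to 3×20 = 60; change = -42.00.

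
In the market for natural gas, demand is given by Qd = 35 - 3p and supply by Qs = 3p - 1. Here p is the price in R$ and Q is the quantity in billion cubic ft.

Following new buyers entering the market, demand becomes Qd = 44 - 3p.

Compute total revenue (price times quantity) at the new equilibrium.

Initially, 35 - 3p = 3p - 1, so 36 = 6p and p = 6, Q = 17.
The new curves are Qd = 44 - 3p (demand) and Qs = 3p - 1 (supply).
Setting them equal: 44 - 3p = 3p - 1 → 45 = 6p, so p = 7.5 and Q = 21.5.
New expenditure = 7.5 × 21.5 = 161.25.

161.25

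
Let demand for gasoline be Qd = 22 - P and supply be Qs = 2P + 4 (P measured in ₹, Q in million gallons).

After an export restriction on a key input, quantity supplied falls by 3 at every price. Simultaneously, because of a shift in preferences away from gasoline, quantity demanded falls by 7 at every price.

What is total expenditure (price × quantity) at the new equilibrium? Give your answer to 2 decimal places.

Solve the original market: 22 - P = 2P + 4, hence P = 6 and Q = 16.
With the change applied: demand Qd = 15 - P, supply Qs = 2P + 1.
Setting them equal: 15 - P = 2P + 1 → 14 = 3P, so P = 14/3 ≈ 4.6667 and Q = 31/3 ≈ 10.3333.
New expenditure = 4.6667 × 10.3333 = 48.22.

48.22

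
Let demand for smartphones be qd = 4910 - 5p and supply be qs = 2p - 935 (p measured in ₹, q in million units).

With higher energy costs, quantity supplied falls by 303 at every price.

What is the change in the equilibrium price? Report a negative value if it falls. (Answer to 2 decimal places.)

Initially, 4910 - 5p = 2p - 935, so 5845 = 7p and p = 835, q = 735.
The new curves are qd = 4910 - 5p (demand) and qs = 2p - 1238 (supply).
New equilibrium: 4910 - 5p = 2p - 1238 ⇒ 6148 = 7p ⇒ p = 6148/7 ≈ 878.2857, q = 3630/7 ≈ 518.5714.
Δp = 878.2857 − 835 = +43.29.

+43.29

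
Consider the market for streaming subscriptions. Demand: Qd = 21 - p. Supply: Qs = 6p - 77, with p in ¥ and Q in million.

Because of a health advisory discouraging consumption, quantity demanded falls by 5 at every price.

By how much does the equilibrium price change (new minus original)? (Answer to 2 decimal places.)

Initially, 21 - p = 6p - 77, so 98 = 7p and p = 14, Q = 7.
With the change applied: demand Qd = 16 - p, supply Qs = 6p - 77.
New equilibrium: 16 - p = 6p - 77 ⇒ 93 = 7p ⇒ p = 93/7 ≈ 13.2857, Q = 19/7 ≈ 2.7143.
Δp = 13.2857 − 14 = -0.71.

-0.71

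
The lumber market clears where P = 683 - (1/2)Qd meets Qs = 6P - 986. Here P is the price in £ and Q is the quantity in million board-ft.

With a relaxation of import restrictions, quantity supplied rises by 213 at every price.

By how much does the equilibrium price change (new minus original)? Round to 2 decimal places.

Initially, 1366 - 2P = 6P - 986, so 2352 = 8P and P = 294, Q = 778.
The shock moves the curves to Qd = 1366 - 2P and Qs = 6P - 773.
Equate the new curves: 1366 - 2P = 6P - 773, giving 2139 = 8P, P = 267.375, Q = 831.25.
ΔP = 267.375 − 294 = -26.63.

-26.63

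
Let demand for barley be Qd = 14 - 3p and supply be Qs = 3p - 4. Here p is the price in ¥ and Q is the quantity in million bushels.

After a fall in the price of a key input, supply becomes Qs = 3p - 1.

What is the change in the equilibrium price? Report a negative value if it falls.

Original equilibrium: 14 - 3p = 3p - 4 gives 18 = 6p, so p = 3 and Q = 5.
After the shift, demand is Qd = 14 - 3p and supply is Qs = 3p - 1.
Equate the new curves: 14 - 3p = 3p - 1, giving 15 = 6p, p = 2.5, Q = 6.5.
Δp = 2.5 − 3 = -0.5.

-0.5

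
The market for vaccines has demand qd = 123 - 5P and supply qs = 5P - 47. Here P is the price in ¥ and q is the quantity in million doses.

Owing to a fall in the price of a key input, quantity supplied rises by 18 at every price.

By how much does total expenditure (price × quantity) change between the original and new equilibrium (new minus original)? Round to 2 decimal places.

+68.40

Before the shock: 123 - 5P = 5P - 47 ⇒ 170 = 10P ⇒ P = 17, q = 38.
With the change applied: demand qd = 123 - 5P, supply qs = 5P - 29.
New equilibrium: 123 - 5P = 5P - 29 ⇒ 152 = 10P ⇒ P = 15.2, q = 47.
Expenditure moves from 17×38 = 646 to 15.2×47 = 714.4; change = +68.40.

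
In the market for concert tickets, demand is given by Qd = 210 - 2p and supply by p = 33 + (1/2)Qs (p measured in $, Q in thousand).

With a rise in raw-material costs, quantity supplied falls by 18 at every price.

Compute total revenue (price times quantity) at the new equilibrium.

4630.5

Solve the original market: 210 - 2p = 2p - 66, hence p = 69 and Q = 72.
The shock moves the curves to Qd = 210 - 2p and Qs = 2p - 84.
Setting them equal: 210 - 2p = 2p - 84 → 294 = 4p, so p = 73.5 and Q = 63.
New expenditure = 73.5 × 63 = 4630.5.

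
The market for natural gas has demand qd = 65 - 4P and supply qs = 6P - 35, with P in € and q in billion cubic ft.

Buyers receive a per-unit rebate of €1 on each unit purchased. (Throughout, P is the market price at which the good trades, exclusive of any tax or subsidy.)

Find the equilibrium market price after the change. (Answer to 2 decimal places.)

10.40

Before the shock: 65 - 4P = 6P - 35 ⇒ 100 = 10P ⇒ P = 10, q = 25.
Since buyers' out-of-pocket price is the market price minus the rebate, the effective demand curve becomes qd = 69 - 4P.
Setting them equal: 69 - 4P = 6P - 35 → 104 = 10P, so P = 10.4 and q = 27.4.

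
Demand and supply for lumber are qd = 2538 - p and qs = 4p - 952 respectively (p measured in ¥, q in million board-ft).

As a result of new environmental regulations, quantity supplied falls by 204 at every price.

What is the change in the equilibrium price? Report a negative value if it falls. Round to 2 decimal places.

+40.80

Original equilibrium: 2538 - p = 4p - 952 gives 3490 = 5p, so p = 698 and q = 1840.
With the change applied: demand qd = 2538 - p, supply qs = 4p - 1156.
Clearing the new market: 2538 - p = 4p - 1156, so p = 738.8 and q = 1799.2.
Δp = 738.8 − 698 = +40.80.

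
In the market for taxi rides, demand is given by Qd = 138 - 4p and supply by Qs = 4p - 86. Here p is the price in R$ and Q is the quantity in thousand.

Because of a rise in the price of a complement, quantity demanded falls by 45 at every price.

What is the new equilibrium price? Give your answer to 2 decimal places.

Original equilibrium: 138 - 4p = 4p - 86 gives 224 = 8p, so p = 28 and Q = 26.
The new curves are Qd = 93 - 4p (demand) and Qs = 4p - 86 (supply).
Setting them equal: 93 - 4p = 4p - 86 → 179 = 8p, so p = 22.375 and Q = 3.5.

22.38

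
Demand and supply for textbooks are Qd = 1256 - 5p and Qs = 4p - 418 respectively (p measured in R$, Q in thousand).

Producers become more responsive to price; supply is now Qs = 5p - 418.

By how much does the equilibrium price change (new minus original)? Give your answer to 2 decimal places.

Solve the original market: 1256 - 5p = 4p - 418, hence p = 186 and Q = 326.
With the change applied: demand Qd = 1256 - 5p, supply Qs = 5p - 418.
Clearing the new market: 1256 - 5p = 5p - 418, so p = 167.4 and Q = 419.
Δp = 167.4 − 186 = -18.60.

-18.60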